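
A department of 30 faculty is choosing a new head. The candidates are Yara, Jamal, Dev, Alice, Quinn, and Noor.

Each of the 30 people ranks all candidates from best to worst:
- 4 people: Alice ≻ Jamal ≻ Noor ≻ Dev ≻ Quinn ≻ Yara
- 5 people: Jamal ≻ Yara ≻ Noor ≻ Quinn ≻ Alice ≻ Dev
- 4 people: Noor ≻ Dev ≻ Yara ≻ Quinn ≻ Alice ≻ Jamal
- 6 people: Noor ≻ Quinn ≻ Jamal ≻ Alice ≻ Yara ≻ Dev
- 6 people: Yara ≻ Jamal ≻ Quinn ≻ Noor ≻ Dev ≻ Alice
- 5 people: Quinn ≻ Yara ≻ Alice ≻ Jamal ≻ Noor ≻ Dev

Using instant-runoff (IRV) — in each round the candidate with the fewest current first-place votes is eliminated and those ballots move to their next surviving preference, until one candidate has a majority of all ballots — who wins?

Yara

Round 1: Yara 6, Jamal 5, Dev 0, Alice 4, Quinn 5, Noor 10. Dev eliminated.
Round 2: Yara 6, Jamal 5, Alice 4, Quinn 5, Noor 10. Alice eliminated.
Round 3: Yara 6, Jamal 9, Quinn 5, Noor 10. Quinn eliminated.
Round 4: Yara 11, Jamal 9, Noor 10. Jamal eliminated.
Round 5: Yara 16, Noor 14. Yara has a majority (≥16).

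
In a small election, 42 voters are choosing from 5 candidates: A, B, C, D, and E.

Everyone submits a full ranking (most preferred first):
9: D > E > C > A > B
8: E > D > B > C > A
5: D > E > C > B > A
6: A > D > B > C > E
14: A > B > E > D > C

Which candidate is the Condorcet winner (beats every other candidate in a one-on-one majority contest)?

E

E vs A: 22–20
E vs B: 22–20
E vs C: 36–6
E vs D: 22–20
E beats every other candidate.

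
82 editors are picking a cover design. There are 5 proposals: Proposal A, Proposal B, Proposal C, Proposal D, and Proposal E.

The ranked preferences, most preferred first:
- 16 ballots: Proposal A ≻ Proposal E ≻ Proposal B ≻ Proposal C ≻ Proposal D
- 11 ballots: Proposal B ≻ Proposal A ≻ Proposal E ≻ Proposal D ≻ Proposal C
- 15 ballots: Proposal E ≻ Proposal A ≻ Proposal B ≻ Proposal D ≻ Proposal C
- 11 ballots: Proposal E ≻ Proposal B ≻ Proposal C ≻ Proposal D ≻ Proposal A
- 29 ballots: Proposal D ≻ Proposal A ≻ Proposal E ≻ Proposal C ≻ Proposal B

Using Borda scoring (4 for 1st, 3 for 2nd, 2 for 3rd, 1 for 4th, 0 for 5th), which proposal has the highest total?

Proposal E

Proposal A: 16×4 + 11×3 + 15×3 + 11×0 + 29×3 = 229
Proposal B: 16×2 + 11×4 + 15×2 + 11×3 + 29×0 = 139
Proposal C: 16×1 + 11×0 + 15×0 + 11×2 + 29×1 = 67
Proposal D: 16×0 + 11×1 + 15×1 + 11×1 + 29×4 = 153
Proposal E: 16×3 + 11×2 + 15×4 + 11×4 + 29×2 = 232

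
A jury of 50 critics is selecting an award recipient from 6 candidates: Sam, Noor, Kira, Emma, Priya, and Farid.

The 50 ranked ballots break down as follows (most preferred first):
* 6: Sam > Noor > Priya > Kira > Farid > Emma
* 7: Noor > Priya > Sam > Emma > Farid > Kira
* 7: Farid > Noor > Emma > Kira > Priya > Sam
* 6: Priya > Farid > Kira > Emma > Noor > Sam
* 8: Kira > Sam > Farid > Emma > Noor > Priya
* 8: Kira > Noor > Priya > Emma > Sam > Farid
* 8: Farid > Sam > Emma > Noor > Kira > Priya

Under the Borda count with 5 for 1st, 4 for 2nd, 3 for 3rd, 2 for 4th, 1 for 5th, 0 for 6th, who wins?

Noor

Sam: 6×5 + 7×3 + 7×0 + 6×0 + 8×4 + 8×1 + 8×4 = 123
Noor: 6×4 + 7×5 + 7×4 + 6×1 + 8×1 + 8×4 + 8×2 = 149
Kira: 6×2 + 7×0 + 7×2 + 6×3 + 8×5 + 8×5 + 8×1 = 132
Emma: 6×0 + 7×2 + 7×3 + 6×2 + 8×2 + 8×2 + 8×3 = 103
Priya: 6×3 + 7×4 + 7×1 + 6×5 + 8×0 + 8×3 + 8×0 = 107
Farid: 6×1 + 7×1 + 7×5 + 6×4 + 8×3 + 8×0 + 8×5 = 136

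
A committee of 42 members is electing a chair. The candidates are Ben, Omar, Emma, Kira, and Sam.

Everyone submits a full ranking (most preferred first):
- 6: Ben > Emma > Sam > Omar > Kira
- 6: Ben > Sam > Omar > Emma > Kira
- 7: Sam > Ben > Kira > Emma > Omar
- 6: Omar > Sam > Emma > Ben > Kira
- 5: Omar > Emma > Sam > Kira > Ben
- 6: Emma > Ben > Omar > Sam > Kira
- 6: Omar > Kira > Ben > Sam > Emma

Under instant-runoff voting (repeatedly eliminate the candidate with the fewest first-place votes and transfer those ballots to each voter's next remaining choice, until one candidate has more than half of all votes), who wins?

Ben

Round 1: Ben 12, Omar 17, Emma 6, Kira 0, Sam 7. Kira eliminated.
Round 2: Ben 12, Omar 17, Emma 6, Sam 7. Emma eliminated.
Round 3: Ben 18, Omar 17, Sam 7. Sam eliminated.
Round 4: Ben 25, Omar 17. Ben has a majority (≥22).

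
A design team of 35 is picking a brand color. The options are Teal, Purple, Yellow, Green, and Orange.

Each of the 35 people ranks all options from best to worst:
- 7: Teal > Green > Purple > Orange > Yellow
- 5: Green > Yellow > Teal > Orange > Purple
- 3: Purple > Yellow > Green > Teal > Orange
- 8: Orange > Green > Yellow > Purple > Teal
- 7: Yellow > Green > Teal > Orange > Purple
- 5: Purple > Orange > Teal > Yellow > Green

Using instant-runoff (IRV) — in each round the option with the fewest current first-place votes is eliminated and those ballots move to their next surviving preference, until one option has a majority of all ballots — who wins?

Round 1: Teal 7, Purple 8, Yellow 7, Green 5, Orange 8. Green eliminated.
Round 2: Teal 7, Purple 8, Yellow 12, Orange 8. Teal eliminated.
Round 3: Purple 15, Yellow 12, Orange 8. Orange eliminated.
Round 4: Purple 15, Yellow 20. Yellow has a majority (≥18).

Yellow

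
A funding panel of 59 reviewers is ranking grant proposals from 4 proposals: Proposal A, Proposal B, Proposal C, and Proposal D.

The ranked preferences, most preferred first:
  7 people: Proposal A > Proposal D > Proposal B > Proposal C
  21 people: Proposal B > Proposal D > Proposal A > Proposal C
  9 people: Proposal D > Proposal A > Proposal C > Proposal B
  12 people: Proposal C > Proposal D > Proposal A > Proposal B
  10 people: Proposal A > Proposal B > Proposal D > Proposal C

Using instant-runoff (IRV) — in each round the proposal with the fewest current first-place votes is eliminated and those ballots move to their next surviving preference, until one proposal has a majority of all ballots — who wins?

Round 1: Proposal A 17, Proposal B 21, Proposal C 12, Proposal D 9. Proposal D eliminated.
Round 2: Proposal A 26, Proposal B 21, Proposal C 12. Proposal C eliminated.
Round 3: Proposal A 38, Proposal B 21. Proposal A has a majority (≥30).

Proposal A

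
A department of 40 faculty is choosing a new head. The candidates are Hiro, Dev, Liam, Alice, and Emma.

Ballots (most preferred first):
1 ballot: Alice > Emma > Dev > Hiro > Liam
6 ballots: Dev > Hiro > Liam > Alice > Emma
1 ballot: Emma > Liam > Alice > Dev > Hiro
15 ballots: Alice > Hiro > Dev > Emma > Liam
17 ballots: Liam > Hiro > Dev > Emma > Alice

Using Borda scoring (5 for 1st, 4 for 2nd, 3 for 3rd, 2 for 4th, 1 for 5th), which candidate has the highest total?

Hiro: 1×2 + 6×4 + 1×1 + 15×4 + 17×4 = 155
Dev: 1×3 + 6×5 + 1×2 + 15×3 + 17×3 = 131
Liam: 1×1 + 6×3 + 1×4 + 15×1 + 17×5 = 123
Alice: 1×5 + 6×2 + 1×3 + 15×5 + 17×1 = 112
Emma: 1×4 + 6×1 + 1×5 + 15×2 + 17×2 = 79

Hiro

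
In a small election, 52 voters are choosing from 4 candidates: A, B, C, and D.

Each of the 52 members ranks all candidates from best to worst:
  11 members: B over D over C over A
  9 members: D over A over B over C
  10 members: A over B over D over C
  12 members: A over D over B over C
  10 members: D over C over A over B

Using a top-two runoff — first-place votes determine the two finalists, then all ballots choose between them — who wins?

Round 1 first-place votes: A 22, B 11, C 0, D 19. A and D advance.
Runoff: A is ranked above D on 22 ballots, D above A on 30.

D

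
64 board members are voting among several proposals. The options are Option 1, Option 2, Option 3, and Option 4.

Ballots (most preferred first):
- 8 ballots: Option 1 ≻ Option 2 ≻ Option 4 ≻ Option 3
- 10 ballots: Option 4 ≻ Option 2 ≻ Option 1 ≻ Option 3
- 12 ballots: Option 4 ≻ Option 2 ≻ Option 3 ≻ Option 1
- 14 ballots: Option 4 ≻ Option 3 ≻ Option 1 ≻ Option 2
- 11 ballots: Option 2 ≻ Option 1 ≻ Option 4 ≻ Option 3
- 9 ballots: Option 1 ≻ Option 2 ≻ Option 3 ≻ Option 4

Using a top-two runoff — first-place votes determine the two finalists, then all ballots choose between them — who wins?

Round 1 first-place votes: Option 1 17, Option 2 11, Option 3 0, Option 4 36. Option 4 and Option 1 advance.
Runoff: Option 4 is ranked above Option 1 on 36 ballots, Option 1 above Option 4 on 28.

Option 4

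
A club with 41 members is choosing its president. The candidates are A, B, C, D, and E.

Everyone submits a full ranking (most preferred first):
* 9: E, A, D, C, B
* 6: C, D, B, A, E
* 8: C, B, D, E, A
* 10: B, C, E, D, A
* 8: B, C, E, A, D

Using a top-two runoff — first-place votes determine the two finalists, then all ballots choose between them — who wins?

Round 1 first-place votes: A 0, B 18, C 14, D 0, E 9. B and C advance.
Runoff: B is ranked above C on 18 ballots, C above B on 23.

C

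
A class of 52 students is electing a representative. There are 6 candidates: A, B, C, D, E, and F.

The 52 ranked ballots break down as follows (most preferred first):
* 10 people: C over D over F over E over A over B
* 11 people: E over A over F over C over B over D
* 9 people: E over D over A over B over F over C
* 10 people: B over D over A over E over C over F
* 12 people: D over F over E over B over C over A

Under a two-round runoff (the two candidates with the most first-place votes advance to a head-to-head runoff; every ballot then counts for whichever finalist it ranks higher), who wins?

Round 1 first-place votes: A 0, B 10, C 10, D 12, E 20, F 0. E and D advance.
Runoff: E is ranked above D on 20 ballots, D above E on 32.

D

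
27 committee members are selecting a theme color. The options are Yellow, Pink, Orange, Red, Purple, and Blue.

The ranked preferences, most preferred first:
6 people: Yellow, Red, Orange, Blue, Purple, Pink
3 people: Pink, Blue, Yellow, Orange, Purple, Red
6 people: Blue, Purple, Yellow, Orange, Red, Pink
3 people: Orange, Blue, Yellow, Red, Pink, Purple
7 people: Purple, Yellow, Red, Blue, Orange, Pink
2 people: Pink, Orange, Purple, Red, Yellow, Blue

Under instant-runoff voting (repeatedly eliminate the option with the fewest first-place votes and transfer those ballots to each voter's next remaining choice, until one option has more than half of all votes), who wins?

Round 1: Yellow 6, Pink 5, Orange 3, Red 0, Purple 7, Blue 6. Red eliminated.
Round 2: Yellow 6, Pink 5, Orange 3, Purple 7, Blue 6. Orange eliminated.
Round 3: Yellow 6, Pink 5, Purple 7, Blue 9. Pink eliminated.
Round 4: Yellow 6, Purple 9, Blue 12. Yellow eliminated.
Round 5: Purple 9, Blue 18. Blue has a majority (≥14).

Blue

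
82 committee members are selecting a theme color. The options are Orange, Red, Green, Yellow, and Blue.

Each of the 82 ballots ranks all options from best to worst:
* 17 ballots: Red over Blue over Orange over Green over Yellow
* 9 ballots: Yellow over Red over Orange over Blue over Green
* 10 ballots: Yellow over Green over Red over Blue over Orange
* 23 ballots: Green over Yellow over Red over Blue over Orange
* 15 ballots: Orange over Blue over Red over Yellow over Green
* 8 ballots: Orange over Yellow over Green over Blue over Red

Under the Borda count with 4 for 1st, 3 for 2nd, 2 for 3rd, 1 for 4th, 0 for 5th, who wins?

Red

Orange: 17×2 + 9×2 + 10×0 + 23×0 + 15×4 + 8×4 = 144
Red: 17×4 + 9×3 + 10×2 + 23×2 + 15×2 + 8×0 = 191
Green: 17×1 + 9×0 + 10×3 + 23×4 + 15×0 + 8×2 = 155
Yellow: 17×0 + 9×4 + 10×4 + 23×3 + 15×1 + 8×3 = 184
Blue: 17×3 + 9×1 + 10×1 + 23×1 + 15×3 + 8×1 = 146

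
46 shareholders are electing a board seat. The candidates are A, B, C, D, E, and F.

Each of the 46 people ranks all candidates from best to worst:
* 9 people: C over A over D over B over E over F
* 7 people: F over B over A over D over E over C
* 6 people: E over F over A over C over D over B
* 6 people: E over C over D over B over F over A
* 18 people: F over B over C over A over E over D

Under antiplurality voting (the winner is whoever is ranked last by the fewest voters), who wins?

E

Last-place votes: A 6, B 6, C 7, D 18, E 0, F 9.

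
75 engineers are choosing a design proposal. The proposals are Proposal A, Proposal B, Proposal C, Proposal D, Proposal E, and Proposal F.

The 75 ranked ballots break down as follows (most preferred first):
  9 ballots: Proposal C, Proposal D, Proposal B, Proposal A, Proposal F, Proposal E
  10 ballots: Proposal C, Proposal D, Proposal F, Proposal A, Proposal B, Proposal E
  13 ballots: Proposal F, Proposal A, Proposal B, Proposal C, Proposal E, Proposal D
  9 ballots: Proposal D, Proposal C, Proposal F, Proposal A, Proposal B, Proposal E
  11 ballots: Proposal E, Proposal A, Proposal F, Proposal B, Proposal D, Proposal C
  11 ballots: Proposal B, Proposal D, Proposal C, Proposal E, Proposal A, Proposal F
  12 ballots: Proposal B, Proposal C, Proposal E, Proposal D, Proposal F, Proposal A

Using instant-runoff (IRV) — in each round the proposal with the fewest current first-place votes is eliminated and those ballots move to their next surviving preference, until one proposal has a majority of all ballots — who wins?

Proposal C

Round 1: Proposal A 0, Proposal B 23, Proposal C 19, Proposal D 9, Proposal E 11, Proposal F 13. Proposal A eliminated.
Round 2: Proposal B 23, Proposal C 19, Proposal D 9, Proposal E 11, Proposal F 13. Proposal D eliminated.
Round 3: Proposal B 23, Proposal C 28, Proposal E 11, Proposal F 13. Proposal E eliminated.
Round 4: Proposal B 23, Proposal C 28, Proposal F 24. Proposal B eliminated.
Round 5: Proposal C 51, Proposal F 24. Proposal C has a majority (≥38).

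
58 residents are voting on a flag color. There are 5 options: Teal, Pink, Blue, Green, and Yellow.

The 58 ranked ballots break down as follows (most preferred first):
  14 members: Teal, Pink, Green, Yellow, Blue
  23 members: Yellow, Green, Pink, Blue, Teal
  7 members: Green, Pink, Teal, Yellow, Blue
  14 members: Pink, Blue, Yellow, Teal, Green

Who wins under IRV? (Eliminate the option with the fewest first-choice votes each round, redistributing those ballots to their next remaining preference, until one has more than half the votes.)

Round 1: Teal 14, Pink 14, Blue 0, Green 7, Yellow 23. Blue eliminated.
Round 2: Teal 14, Pink 14, Green 7, Yellow 23. Green eliminated.
Round 3: Teal 14, Pink 21, Yellow 23. Teal eliminated.
Round 4: Pink 35, Yellow 23. Pink has a majority (≥30).

Pink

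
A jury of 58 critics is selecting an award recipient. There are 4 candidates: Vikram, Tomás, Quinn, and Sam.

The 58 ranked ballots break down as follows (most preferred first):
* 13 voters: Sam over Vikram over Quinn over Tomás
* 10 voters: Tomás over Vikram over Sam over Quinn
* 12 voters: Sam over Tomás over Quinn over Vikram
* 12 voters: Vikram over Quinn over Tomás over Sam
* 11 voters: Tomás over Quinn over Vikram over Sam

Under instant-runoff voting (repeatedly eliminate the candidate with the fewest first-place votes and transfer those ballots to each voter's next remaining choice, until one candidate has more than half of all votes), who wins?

Tomás

Round 1: Vikram 12, Tomás 21, Quinn 0, Sam 25. Quinn eliminated.
Round 2: Vikram 12, Tomás 21, Sam 25. Vikram eliminated.
Round 3: Tomás 33, Sam 25. Tomás has a majority (≥30).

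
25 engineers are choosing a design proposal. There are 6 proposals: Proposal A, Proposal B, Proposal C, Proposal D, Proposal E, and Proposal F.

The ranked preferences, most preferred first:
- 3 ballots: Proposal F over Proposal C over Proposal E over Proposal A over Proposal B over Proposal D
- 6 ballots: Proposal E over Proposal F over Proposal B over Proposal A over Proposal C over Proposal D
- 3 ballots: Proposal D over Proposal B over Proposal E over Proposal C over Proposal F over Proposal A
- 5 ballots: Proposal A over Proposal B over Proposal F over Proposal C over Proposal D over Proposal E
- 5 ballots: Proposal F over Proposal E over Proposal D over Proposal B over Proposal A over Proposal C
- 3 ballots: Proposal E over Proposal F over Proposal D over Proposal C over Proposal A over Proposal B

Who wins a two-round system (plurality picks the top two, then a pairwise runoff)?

Proposal F

Round 1 first-place votes: Proposal A 5, Proposal B 0, Proposal C 0, Proposal D 3, Proposal E 9, Proposal F 8. Proposal E and Proposal F advance.
Runoff: Proposal E is ranked above Proposal F on 12 ballots, Proposal F above Proposal E on 13.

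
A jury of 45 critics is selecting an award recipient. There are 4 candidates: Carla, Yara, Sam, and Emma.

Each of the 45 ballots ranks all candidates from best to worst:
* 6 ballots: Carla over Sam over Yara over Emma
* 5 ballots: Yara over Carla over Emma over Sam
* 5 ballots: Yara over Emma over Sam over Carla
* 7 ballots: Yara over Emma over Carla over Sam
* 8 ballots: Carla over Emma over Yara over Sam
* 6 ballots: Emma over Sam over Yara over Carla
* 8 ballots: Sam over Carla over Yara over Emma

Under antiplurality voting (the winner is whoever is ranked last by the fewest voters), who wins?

Last-place votes: Carla 11, Yara 0, Sam 20, Emma 14.

Yara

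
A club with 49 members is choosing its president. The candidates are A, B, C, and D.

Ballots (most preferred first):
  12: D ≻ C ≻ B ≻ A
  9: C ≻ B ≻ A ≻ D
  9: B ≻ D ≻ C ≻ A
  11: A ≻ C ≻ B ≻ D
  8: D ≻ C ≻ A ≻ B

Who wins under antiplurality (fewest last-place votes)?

C

Last-place votes: A 21, B 8, C 0, D 20.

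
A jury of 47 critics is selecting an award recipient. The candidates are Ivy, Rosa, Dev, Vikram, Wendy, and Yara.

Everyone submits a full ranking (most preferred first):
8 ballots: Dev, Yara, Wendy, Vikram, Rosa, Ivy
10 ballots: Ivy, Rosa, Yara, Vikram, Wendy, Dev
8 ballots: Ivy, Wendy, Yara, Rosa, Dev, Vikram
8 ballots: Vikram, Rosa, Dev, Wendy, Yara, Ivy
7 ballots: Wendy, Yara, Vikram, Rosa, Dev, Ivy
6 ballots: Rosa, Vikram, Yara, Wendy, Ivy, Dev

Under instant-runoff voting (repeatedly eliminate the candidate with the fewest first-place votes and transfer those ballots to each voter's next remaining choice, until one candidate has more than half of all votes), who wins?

Round 1: Ivy 18, Rosa 6, Dev 8, Vikram 8, Wendy 7, Yara 0. Yara eliminated.
Round 2: Ivy 18, Rosa 6, Dev 8, Vikram 8, Wendy 7. Rosa eliminated.
Round 3: Ivy 18, Dev 8, Vikram 14, Wendy 7. Wendy eliminated.
Round 4: Ivy 18, Dev 8, Vikram 21. Dev eliminated.
Round 5: Ivy 18, Vikram 29. Vikram has a majority (≥24).

Vikram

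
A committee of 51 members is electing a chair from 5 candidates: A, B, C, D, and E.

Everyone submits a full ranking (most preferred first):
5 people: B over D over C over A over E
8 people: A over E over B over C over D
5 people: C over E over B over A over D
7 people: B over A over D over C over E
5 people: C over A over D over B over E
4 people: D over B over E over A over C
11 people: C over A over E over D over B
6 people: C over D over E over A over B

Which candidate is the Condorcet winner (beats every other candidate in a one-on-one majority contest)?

C

C vs A: 32–19
C vs B: 27–24
C vs D: 35–16
C vs E: 39–12
C beats every other candidate.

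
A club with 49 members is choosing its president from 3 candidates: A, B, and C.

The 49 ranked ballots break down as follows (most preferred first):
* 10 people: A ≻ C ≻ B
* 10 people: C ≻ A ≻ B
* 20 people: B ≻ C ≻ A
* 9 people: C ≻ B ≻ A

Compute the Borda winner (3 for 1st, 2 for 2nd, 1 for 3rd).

C

A: 10×3 + 10×2 + 20×1 + 9×1 = 79
B: 10×1 + 10×1 + 20×3 + 9×2 = 98
C: 10×2 + 10×3 + 20×2 + 9×3 = 117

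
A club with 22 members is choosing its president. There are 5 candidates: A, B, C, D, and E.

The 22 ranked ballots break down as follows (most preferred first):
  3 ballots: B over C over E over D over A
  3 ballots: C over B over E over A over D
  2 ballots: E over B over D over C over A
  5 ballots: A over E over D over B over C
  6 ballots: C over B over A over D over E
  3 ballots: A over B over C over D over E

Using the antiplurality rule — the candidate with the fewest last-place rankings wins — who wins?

Last-place votes: A 5, B 0, C 5, D 3, E 9.

B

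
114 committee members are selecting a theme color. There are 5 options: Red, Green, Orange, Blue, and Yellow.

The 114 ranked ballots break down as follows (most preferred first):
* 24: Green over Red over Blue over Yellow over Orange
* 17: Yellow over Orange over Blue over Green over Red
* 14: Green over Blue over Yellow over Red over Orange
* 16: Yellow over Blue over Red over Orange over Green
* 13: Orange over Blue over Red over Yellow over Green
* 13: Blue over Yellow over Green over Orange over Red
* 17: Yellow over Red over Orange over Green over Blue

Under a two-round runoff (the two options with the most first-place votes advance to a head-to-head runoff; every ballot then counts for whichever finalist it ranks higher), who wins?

Round 1 first-place votes: Red 0, Green 38, Orange 13, Blue 13, Yellow 50. Yellow and Green advance.
Runoff: Yellow is ranked above Green on 76 ballots, Green above Yellow on 38.

Yellow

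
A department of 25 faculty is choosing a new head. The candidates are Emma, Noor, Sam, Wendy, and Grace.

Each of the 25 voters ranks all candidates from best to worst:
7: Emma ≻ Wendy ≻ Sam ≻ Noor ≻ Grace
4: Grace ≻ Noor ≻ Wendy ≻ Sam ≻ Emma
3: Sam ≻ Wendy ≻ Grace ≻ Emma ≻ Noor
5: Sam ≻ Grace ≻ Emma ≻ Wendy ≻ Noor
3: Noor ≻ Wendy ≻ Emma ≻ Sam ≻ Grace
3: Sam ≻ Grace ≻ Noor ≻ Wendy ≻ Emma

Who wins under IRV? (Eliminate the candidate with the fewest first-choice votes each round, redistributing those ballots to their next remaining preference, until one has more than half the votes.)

Round 1: Emma 7, Noor 3, Sam 11, Wendy 0, Grace 4. Wendy eliminated.
Round 2: Emma 7, Noor 3, Sam 11, Grace 4. Noor eliminated.
Round 3: Emma 10, Sam 11, Grace 4. Grace eliminated.
Round 4: Emma 10, Sam 15. Sam has a majority (≥13).

Sam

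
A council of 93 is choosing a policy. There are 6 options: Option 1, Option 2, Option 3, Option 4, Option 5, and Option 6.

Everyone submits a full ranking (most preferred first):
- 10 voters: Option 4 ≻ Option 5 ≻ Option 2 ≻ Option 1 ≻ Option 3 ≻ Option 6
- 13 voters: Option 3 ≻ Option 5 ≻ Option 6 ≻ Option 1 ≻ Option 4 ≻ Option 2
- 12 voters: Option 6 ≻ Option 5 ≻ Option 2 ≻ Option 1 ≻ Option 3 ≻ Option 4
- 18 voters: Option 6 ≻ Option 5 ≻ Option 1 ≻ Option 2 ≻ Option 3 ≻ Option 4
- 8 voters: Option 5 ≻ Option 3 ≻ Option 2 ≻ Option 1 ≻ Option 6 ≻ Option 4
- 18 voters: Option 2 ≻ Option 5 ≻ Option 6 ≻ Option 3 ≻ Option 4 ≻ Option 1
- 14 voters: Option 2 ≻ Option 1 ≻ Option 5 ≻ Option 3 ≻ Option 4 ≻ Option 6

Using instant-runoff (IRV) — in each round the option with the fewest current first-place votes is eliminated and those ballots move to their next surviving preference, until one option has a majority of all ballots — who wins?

Round 1: Option 1 0, Option 2 32, Option 3 13, Option 4 10, Option 5 8, Option 6 30. Option 1 eliminated.
Round 2: Option 2 32, Option 3 13, Option 4 10, Option 5 8, Option 6 30. Option 5 eliminated.
Round 3: Option 2 32, Option 3 21, Option 4 10, Option 6 30. Option 4 eliminated.
Round 4: Option 2 42, Option 3 21, Option 6 30. Option 3 eliminated.
Round 5: Option 2 50, Option 6 43. Option 2 has a majority (≥47).

Option 2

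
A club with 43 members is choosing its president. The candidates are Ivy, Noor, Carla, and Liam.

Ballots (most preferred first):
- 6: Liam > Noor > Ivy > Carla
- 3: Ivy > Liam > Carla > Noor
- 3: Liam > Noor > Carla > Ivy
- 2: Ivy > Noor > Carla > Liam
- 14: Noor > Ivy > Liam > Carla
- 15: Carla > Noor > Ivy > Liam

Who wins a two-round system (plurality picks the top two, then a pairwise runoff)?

Round 1 first-place votes: Ivy 5, Noor 14, Carla 15, Liam 9. Carla and Noor advance.
Runoff: Carla is ranked above Noor on 18 ballots, Noor above Carla on 25.

Noor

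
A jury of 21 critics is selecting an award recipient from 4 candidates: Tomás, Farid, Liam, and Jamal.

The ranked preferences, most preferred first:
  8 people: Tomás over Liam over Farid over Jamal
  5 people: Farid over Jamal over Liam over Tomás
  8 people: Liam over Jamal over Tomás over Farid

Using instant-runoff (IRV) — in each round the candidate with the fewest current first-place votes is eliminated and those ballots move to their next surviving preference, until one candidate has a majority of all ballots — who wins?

Round 1: Tomás 8, Farid 5, Liam 8, Jamal 0. Jamal eliminated.
Round 2: Tomás 8, Farid 5, Liam 8. Farid eliminated.
Round 3: Tomás 8, Liam 13. Liam has a majority (≥11).

Liam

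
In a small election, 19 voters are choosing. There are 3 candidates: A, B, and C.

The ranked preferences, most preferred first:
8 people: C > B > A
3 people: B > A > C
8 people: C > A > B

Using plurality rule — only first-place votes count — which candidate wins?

First-place votes: A 0, B 3, C 16.

C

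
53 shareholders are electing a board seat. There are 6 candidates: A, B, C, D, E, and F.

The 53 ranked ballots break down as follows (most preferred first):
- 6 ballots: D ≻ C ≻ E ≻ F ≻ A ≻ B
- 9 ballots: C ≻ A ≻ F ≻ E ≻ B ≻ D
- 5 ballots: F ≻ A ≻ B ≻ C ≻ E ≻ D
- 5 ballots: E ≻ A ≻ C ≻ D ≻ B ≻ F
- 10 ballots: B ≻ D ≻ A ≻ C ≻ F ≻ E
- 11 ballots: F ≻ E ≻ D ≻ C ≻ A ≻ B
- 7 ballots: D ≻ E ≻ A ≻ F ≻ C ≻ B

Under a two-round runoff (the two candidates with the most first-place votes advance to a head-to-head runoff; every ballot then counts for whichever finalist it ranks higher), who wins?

D

Round 1 first-place votes: A 0, B 10, C 9, D 13, E 5, F 16. F and D advance.
Runoff: F is ranked above D on 25 ballots, D above F on 28.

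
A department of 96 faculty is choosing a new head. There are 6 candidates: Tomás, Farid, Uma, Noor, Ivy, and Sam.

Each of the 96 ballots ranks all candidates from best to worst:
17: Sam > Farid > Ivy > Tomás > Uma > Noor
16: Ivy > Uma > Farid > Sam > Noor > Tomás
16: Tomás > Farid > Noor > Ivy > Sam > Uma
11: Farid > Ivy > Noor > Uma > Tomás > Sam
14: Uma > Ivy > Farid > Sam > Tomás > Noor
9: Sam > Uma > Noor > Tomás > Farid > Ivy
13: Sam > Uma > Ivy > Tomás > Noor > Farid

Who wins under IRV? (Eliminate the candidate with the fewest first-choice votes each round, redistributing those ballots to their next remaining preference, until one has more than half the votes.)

Round 1: Tomás 16, Farid 11, Uma 14, Noor 0, Ivy 16, Sam 39. Noor eliminated.
Round 2: Tomás 16, Farid 11, Uma 14, Ivy 16, Sam 39. Farid eliminated.
Round 3: Tomás 16, Uma 14, Ivy 27, Sam 39. Uma eliminated.
Round 4: Tomás 16, Ivy 41, Sam 39. Tomás eliminated.
Round 5: Ivy 57, Sam 39. Ivy has a majority (≥49).

Ivy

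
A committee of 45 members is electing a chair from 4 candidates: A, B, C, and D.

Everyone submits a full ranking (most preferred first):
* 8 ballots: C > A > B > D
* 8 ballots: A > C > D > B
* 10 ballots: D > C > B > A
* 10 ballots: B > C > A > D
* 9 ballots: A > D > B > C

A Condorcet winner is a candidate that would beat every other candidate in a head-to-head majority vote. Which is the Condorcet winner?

C vs A: 28–17
C vs B: 26–19
C vs D: 26–19
C beats every other candidate.

C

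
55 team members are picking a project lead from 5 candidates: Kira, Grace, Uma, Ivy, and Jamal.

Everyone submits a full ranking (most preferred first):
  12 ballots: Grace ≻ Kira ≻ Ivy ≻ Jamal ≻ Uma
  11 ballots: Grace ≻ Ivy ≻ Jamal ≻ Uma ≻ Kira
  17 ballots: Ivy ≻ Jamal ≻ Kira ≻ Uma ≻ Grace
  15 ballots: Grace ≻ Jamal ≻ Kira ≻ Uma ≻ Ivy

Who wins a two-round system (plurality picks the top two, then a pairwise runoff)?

Grace

Round 1 first-place votes: Kira 0, Grace 38, Uma 0, Ivy 17, Jamal 0. Grace and Ivy advance.
Runoff: Grace is ranked above Ivy on 38 ballots, Ivy above Grace on 17.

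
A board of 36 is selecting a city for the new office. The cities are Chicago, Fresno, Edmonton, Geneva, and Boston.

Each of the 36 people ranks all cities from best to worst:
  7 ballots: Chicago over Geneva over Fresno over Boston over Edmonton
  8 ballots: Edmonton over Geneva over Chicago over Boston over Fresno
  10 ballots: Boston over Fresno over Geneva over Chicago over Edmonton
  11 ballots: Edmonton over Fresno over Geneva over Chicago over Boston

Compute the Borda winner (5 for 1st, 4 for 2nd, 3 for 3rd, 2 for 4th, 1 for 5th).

Geneva

Chicago: 7×5 + 8×3 + 10×2 + 11×2 = 101
Fresno: 7×3 + 8×1 + 10×4 + 11×4 = 113
Edmonton: 7×1 + 8×5 + 10×1 + 11×5 = 112
Geneva: 7×4 + 8×4 + 10×3 + 11×3 = 123
Boston: 7×2 + 8×2 + 10×5 + 11×1 = 91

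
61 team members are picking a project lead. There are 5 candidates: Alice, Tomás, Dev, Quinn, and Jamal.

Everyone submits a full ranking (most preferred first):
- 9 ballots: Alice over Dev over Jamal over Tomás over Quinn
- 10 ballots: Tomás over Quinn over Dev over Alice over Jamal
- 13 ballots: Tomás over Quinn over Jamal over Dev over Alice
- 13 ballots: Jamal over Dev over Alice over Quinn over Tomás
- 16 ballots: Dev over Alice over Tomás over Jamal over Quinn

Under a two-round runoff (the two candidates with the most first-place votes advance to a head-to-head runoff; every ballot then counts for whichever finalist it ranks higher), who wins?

Round 1 first-place votes: Alice 9, Tomás 23, Dev 16, Quinn 0, Jamal 13. Tomás and Dev advance.
Runoff: Tomás is ranked above Dev on 23 ballots, Dev above Tomás on 38.

Dev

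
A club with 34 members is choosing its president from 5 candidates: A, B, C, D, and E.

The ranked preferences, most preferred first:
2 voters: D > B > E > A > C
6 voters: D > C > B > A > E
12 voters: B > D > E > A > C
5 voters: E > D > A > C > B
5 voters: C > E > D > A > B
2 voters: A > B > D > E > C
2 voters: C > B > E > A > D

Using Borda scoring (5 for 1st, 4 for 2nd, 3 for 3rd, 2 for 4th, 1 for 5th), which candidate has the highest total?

A: 2×2 + 6×2 + 12×2 + 5×3 + 5×2 + 2×5 + 2×2 = 79
B: 2×4 + 6×3 + 12×5 + 5×1 + 5×1 + 2×4 + 2×4 = 112
C: 2×1 + 6×4 + 12×1 + 5×2 + 5×5 + 2×1 + 2×5 = 85
D: 2×5 + 6×5 + 12×4 + 5×4 + 5×3 + 2×3 + 2×1 = 131
E: 2×3 + 6×1 + 12×3 + 5×5 + 5×4 + 2×2 + 2×3 = 103

D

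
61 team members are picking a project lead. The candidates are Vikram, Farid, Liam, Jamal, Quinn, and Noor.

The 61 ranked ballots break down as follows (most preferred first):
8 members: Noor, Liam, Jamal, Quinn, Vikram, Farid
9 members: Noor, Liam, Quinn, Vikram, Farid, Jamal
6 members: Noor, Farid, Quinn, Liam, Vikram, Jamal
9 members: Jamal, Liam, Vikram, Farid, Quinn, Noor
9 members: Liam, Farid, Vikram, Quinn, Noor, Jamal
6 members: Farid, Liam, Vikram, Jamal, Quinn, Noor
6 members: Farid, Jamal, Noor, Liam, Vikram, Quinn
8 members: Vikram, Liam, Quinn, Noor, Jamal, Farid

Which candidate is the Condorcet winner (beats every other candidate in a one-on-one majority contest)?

Liam vs Vikram: 53–8
Liam vs Farid: 43–18
Liam vs Jamal: 46–15
Liam vs Quinn: 55–6
Liam vs Noor: 32–29
Liam beats every other candidate.

Liam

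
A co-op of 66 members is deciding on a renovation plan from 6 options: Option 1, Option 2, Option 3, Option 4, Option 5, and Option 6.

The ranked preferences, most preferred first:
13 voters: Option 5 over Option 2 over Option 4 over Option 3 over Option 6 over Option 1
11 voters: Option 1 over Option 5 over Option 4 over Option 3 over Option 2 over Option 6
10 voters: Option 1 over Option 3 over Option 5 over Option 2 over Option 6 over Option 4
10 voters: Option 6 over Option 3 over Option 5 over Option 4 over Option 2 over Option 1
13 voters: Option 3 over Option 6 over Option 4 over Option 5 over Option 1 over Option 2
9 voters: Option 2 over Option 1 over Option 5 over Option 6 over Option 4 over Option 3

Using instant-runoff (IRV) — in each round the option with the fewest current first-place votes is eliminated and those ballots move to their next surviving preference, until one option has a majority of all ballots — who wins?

Option 3

Round 1: Option 1 21, Option 2 9, Option 3 13, Option 4 0, Option 5 13, Option 6 10. Option 4 eliminated.
Round 2: Option 1 21, Option 2 9, Option 3 13, Option 5 13, Option 6 10. Option 2 eliminated.
Round 3: Option 1 30, Option 3 13, Option 5 13, Option 6 10. Option 6 eliminated.
Round 4: Option 1 30, Option 3 23, Option 5 13. Option 5 eliminated.
Round 5: Option 1 30, Option 3 36. Option 3 has a majority (≥34).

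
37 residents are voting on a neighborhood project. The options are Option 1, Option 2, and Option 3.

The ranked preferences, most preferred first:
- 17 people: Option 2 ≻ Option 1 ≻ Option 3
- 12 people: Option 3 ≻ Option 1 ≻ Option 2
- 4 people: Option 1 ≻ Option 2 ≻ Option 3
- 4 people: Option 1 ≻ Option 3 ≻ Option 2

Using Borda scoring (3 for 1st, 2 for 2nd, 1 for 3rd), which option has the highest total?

Option 1

Option 1: 17×2 + 12×2 + 4×3 + 4×3 = 82
Option 2: 17×3 + 12×1 + 4×2 + 4×1 = 75
Option 3: 17×1 + 12×3 + 4×1 + 4×2 = 65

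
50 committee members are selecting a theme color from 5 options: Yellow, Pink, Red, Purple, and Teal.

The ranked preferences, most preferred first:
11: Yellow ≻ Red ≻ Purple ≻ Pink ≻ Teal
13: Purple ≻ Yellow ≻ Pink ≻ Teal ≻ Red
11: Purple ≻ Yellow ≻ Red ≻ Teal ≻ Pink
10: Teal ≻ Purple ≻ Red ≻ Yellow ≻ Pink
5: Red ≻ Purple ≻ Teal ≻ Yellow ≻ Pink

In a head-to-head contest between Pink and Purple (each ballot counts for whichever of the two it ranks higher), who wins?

Purple

Pink is ranked above Purple on 0 ballots; Purple above Pink on 50.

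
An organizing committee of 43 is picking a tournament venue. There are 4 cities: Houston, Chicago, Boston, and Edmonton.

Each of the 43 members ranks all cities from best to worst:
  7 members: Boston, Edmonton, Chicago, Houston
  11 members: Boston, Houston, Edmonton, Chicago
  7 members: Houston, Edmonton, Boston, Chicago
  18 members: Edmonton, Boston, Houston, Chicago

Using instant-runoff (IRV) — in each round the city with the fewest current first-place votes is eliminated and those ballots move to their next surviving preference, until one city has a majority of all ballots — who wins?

Edmonton

Round 1: Houston 7, Chicago 0, Boston 18, Edmonton 18. Chicago eliminated.
Round 2: Houston 7, Boston 18, Edmonton 18. Houston eliminated.
Round 3: Boston 18, Edmonton 25. Edmonton has a majority (≥22).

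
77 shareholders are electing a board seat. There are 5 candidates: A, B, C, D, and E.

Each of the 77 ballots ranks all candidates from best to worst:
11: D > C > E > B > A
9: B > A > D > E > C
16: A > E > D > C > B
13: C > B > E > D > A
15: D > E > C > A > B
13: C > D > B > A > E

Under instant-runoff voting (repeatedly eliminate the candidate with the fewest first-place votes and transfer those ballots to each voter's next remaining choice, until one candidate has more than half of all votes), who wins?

Round 1: A 16, B 9, C 26, D 26, E 0. E eliminated.
Round 2: A 16, B 9, C 26, D 26. B eliminated.
Round 3: A 25, C 26, D 26. A eliminated.
Round 4: C 26, D 51. D has a majority (≥39).

D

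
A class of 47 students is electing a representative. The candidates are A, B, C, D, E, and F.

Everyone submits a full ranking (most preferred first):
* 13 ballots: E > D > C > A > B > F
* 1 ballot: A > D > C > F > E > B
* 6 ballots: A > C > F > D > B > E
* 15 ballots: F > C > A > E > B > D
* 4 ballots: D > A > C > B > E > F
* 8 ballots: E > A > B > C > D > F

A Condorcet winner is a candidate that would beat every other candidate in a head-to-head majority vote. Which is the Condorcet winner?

C vs A: 28–19
C vs B: 39–8
C vs D: 29–18
C vs E: 26–21
C vs F: 32–15
C beats every other candidate.

C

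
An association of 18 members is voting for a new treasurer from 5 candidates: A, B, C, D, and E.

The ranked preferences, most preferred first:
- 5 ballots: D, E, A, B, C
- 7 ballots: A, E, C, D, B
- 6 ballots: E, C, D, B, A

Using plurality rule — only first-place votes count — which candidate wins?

First-place votes: A 7, B 0, C 0, D 5, E 6.

A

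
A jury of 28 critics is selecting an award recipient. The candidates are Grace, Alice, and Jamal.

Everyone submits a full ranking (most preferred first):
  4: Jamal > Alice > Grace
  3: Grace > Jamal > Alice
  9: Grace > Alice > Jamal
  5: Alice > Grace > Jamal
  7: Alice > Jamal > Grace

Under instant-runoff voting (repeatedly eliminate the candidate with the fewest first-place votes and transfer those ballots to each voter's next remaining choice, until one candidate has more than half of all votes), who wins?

Alice

Round 1: Grace 12, Alice 12, Jamal 4. Jamal eliminated.
Round 2: Grace 12, Alice 16. Alice has a majority (≥15).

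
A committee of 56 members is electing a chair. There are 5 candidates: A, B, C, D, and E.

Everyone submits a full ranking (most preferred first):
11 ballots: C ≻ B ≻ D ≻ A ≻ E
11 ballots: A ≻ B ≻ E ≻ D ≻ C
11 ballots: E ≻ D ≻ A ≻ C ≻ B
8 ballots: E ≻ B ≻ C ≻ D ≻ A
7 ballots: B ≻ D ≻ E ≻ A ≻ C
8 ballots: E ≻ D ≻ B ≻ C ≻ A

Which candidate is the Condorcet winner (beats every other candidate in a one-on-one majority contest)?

B vs A: 34–22
B vs C: 34–22
B vs D: 37–19
B vs E: 29–27
B beats every other candidate.

B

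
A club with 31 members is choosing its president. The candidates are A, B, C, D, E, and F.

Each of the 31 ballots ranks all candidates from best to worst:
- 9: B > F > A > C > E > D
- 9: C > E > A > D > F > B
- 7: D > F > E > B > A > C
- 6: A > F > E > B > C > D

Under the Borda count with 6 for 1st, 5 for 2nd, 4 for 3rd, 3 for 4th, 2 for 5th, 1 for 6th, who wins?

F

A: 9×4 + 9×4 + 7×2 + 6×6 = 122
B: 9×6 + 9×1 + 7×3 + 6×3 = 102
C: 9×3 + 9×6 + 7×1 + 6×2 = 100
D: 9×1 + 9×3 + 7×6 + 6×1 = 84
E: 9×2 + 9×5 + 7×4 + 6×4 = 115
F: 9×5 + 9×2 + 7×5 + 6×5 = 128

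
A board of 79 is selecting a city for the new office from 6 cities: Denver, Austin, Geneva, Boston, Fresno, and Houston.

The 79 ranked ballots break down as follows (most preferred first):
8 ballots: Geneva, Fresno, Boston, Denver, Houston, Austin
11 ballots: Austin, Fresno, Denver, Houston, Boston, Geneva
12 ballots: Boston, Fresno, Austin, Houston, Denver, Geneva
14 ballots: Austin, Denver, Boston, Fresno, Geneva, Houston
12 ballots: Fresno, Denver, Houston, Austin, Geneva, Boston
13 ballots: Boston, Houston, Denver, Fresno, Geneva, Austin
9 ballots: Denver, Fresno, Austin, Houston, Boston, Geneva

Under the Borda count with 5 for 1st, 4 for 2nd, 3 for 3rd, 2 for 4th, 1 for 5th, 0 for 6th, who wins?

Denver: 8×2 + 11×3 + 12×1 + 14×4 + 12×4 + 13×3 + 9×5 = 249
Austin: 8×0 + 11×5 + 12×3 + 14×5 + 12×2 + 13×0 + 9×3 = 212
Geneva: 8×5 + 11×0 + 12×0 + 14×1 + 12×1 + 13×1 + 9×0 = 79
Boston: 8×3 + 11×1 + 12×5 + 14×3 + 12×0 + 13×5 + 9×1 = 211
Fresno: 8×4 + 11×4 + 12×4 + 14×2 + 12×5 + 13×2 + 9×4 = 274
Houston: 8×1 + 11×2 + 12×2 + 14×0 + 12×3 + 13×4 + 9×2 = 160

Fresno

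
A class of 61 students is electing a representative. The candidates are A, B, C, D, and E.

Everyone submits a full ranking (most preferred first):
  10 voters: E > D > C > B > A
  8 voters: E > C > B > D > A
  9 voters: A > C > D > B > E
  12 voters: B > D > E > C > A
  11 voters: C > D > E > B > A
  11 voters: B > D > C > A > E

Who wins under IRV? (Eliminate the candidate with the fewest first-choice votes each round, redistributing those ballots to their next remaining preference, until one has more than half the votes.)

C

Round 1: A 9, B 23, C 11, D 0, E 18. D eliminated.
Round 2: A 9, B 23, C 11, E 18. A eliminated.
Round 3: B 23, C 20, E 18. E eliminated.
Round 4: B 23, C 38. C has a majority (≥31).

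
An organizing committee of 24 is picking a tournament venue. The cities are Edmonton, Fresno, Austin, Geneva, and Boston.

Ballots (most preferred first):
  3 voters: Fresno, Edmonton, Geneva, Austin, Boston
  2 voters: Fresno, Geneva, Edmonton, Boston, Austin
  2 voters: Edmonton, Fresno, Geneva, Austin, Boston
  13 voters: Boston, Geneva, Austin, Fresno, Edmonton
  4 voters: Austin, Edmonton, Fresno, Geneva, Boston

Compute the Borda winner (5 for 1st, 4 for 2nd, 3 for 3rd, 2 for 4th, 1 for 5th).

Edmonton: 3×4 + 2×3 + 2×5 + 13×1 + 4×4 = 57
Fresno: 3×5 + 2×5 + 2×4 + 13×2 + 4×3 = 71
Austin: 3×2 + 2×1 + 2×2 + 13×3 + 4×5 = 71
Geneva: 3×3 + 2×4 + 2×3 + 13×4 + 4×2 = 83
Boston: 3×1 + 2×2 + 2×1 + 13×5 + 4×1 = 78

Geneva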